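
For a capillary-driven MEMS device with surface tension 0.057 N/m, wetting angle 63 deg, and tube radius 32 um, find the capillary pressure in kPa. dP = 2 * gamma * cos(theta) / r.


Step 1: cos(63 deg) = 0.454
Step 2: Convert r to m: r = 32e-6 m
Step 3: dP = 2 * 0.057 * 0.454 / 32e-6 = 1617.4 Pa
Step 4: Convert Pa to kPa (divide by 1000).
dP = 1.62 kPa


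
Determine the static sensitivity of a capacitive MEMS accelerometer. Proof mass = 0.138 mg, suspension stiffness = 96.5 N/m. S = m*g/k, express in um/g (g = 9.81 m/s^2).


Step 1: Convert mass: m = 0.138 mg = 1.38e-07 kg
Step 2: S = m * g / k = 1.38e-07 * 9.81 / 96.5
Step 3: S = 1.40e-08 m/g
Step 4: Convert to um/g: S = 0.014 um/g


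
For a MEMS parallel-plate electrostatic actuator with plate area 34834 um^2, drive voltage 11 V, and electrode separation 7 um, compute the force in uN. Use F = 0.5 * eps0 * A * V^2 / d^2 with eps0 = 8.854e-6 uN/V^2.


Step 1: Identify parameters.
eps0 = 8.854e-6 uN/V^2, A = 34834 um^2, V = 11 V, d = 7 um
Step 2: Compute V^2 = 11^2 = 121
Step 3: Compute d^2 = 7^2 = 49
Step 4: F = 0.5 * 8.854e-6 * 34834 * 121 / 49
F = 0.381 uN


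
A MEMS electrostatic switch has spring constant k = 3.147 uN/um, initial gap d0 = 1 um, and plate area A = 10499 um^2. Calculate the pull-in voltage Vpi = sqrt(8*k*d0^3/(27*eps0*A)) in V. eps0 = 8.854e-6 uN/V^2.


Step 1: Compute numerator: 8 * k * d0^3 = 8 * 3.147 * 1^3 = 25.176
Step 2: Compute denominator: 27 * eps0 * A = 27 * 8.854e-6 * 10499 = 2.50987
Step 3: Vpi = sqrt(25.176 / 2.50987)
Vpi = 3.17 V


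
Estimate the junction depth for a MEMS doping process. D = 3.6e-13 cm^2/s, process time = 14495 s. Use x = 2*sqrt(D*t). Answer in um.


Step 1: Compute D*t = 3.6e-13 * 14495 = 5.2182e-09 cm^2
Step 2: sqrt(D*t) = 7.22371e-05 cm
Step 3: x = 2 * 7.22371e-05 cm = 1.444742e-04 cm
Step 4: Convert to um (1 cm = 1e4 um): x = 1.445 um


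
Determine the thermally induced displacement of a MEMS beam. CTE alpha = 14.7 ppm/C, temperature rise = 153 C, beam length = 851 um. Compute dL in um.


Step 1: Convert CTE: alpha = 14.7 ppm/C = 14.7e-6 /C
Step 2: dL = 14.7e-6 * 153 * 851
dL = 1.914 um


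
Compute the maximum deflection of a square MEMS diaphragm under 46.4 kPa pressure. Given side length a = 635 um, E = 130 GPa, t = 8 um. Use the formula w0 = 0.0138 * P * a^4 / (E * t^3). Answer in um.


Step 1: Convert pressure to compatible units (E is in GPa, so P in GPa).
P = 46.4 kPa = 46.4e-6 GPa
Step 2: Compute numerator: 0.0138 * P * a^4.
a^4 = 635^4 = 162590400625
numerator = 0.0138 * 46.4e-6 * 162590400625 = 1.041099e+05
Step 3: Compute denominator: E * t^3 = 130 * 8^3 = 66560
Step 4: w0 = numerator / denominator = 1.041099e+05 / 66560 = 1.5642 um


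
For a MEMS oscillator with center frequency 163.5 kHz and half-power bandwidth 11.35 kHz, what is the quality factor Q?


Step 1: Q = f0 / bandwidth
Step 2: Q = 163.5 / 11.35
Q = 14.4


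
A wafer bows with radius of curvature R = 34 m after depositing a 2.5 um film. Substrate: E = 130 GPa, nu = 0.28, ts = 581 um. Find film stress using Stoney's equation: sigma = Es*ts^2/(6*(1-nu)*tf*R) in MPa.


Step 1: Compute numerator: Es * ts^2 = 130 * 581^2 = 43882930 (GPa*um^2)
Step 2: Compute denominator (R in um): 6*(1-nu)*tf*R = 6*0.72*2.5*34e6 = 367200000.0 (um^2)
Step 3: sigma (GPa) = 43882930 / 367200000.0 = 1.19507e-01 GPa
Step 4: Convert to MPa (x1000): sigma = 119.5 MPa


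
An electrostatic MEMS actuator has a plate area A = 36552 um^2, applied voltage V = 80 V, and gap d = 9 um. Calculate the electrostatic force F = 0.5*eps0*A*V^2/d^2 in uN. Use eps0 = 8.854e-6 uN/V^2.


Step 1: Identify parameters.
eps0 = 8.854e-6 uN/V^2, A = 36552 um^2, V = 80 V, d = 9 um
Step 2: Compute V^2 = 80^2 = 6400
Step 3: Compute d^2 = 9^2 = 81
Step 4: F = 0.5 * 8.854e-6 * 36552 * 6400 / 81
F = 12.785 uN


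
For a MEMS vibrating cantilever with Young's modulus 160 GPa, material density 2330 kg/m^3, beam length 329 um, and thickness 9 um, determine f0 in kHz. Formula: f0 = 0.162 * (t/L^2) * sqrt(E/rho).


Step 1: Convert units to SI.
t_SI = 9e-6 m, L_SI = 329e-6 m
Step 2: Calculate sqrt(E/rho).
sqrt(160e9 / 2330) = 8286.71 m/s
Step 3: Compute f0.
f0 = 0.162 * 9e-6 / (329e-6)^2 * 8286.71 = 111621.5 Hz = 111.62 kHz


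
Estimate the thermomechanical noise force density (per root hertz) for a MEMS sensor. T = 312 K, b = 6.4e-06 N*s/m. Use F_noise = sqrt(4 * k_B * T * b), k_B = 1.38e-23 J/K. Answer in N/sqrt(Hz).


Step 1: Compute 4 * k_B * T * b
= 4 * 1.38e-23 * 312 * 6.4e-06
= 1.1022e-25 N^2/Hz
Step 2: F_noise = sqrt(1.1022e-25)
F_noise = 3.32e-13 N/sqrt(Hz)


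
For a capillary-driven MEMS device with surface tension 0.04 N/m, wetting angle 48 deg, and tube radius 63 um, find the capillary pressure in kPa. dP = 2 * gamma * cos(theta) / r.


Step 1: cos(48 deg) = 0.6691
Step 2: Convert r to m: r = 63e-6 m
Step 3: dP = 2 * 0.04 * 0.6691 / 63e-6 = 849.7 Pa
Step 4: Convert Pa to kPa (divide by 1000).
dP = 0.85 kPa


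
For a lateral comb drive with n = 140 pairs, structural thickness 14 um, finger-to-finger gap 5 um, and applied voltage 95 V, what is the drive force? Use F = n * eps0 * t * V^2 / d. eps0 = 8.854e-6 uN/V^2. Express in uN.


Step 1: Parameters: n=140, eps0=8.854e-6 uN/V^2, t=14 um, V=95 V, d=5 um
Step 2: V^2 = 9025
Step 3: F = 140 * 8.854e-6 * 14 * 9025 / 5
F = 31.324 uN


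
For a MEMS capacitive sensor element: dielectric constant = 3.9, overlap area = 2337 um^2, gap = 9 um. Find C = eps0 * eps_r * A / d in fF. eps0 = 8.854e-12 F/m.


Step 1: Convert area to m^2: A = 2337e-12 m^2
Step 2: Convert gap to m: d = 9e-6 m
Step 3: C = eps0 * eps_r * A / d
C = 8.854e-12 * 3.9 * 2337e-12 / 9e-6
Step 4: Convert to fF (multiply by 1e15).
C = 8.97 fF


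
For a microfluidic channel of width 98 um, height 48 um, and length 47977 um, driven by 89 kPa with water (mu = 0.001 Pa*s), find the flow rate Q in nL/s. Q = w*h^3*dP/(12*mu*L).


Step 1: Convert all dimensions to SI (meters).
w = 98e-6 m, h = 48e-6 m, L = 47977e-6 m, dP = 89e3 Pa
Step 2: Q = w * h^3 * dP / (12 * mu * L)
Q = 98e-6 * (48e-6)^3 * 89e3 / (12 * 0.001 * 47977e-6) = 1.67542681e-09 m^3/s
Step 3: Convert Q from m^3/s to nL/s (1 m^3 = 1e12 nL, so multiply by 1e12).
Q = 1675.427 nL/s


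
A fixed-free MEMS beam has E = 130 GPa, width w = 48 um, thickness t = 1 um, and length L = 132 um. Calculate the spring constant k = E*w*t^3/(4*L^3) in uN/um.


Step 1: Convert E to consistent units (1 GPa = 1000 uN/um^2).
E = 130 GPa = 130000 uN/um^2
Step 2: Compute t^3 = 1^3 = 1
Step 3: Compute L^3 = 132^3 = 2299968
Step 4: k = 130000 * 48 * 1 / (4 * 2299968)
k = 0.6783 uN/um


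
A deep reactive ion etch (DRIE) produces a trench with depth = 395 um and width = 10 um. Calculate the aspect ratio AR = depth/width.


Step 1: AR = depth / width
Step 2: AR = 395 / 10
AR = 39.5


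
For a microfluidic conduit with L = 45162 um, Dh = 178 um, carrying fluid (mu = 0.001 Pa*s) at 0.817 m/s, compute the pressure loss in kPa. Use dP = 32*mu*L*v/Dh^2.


Step 1: Convert to SI: L = 45162e-6 m, Dh = 178e-6 m
Step 2: dP = 32 * 0.001 * 45162e-6 * 0.817 / (178e-6)^2
Step 3: dP = 37265.35 Pa
Step 4: Convert to kPa: dP = 37.27 kPa


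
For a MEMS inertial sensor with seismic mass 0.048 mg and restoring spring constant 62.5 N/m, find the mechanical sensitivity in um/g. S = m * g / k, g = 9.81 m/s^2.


Step 1: Convert mass: m = 0.048 mg = 4.80e-08 kg
Step 2: S = m * g / k = 4.80e-08 * 9.81 / 62.5
Step 3: S = 7.53e-09 m/g
Step 4: Convert to um/g: S = 0.008 um/g


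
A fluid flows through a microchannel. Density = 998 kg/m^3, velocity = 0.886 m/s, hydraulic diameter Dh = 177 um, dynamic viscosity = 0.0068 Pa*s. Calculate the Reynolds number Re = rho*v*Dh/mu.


Step 1: Convert Dh to meters: Dh = 177e-6 m
Step 2: Re = rho * v * Dh / mu
Re = 998 * 0.886 * 177e-6 / 0.0068
Re = 23.016


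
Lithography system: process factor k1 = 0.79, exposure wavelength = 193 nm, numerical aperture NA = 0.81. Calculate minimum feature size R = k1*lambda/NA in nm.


Step 1: Identify values: k1 = 0.79, lambda = 193 nm, NA = 0.81
Step 2: R = k1 * lambda / NA
R = 0.79 * 193 / 0.81
R = 188.2 nm


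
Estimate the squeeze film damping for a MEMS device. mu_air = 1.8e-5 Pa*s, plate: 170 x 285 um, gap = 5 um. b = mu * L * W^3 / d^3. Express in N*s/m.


Step 1: Convert to SI.
L = 170e-6 m, W = 285e-6 m, d = 5e-6 m
Step 2: W^3 = (285e-6)^3 = 2.31e-11 m^3
Step 3: d^3 = (5e-6)^3 = 1.25e-16 m^3
Step 4: b = 1.8e-5 * 170e-6 * 2.31e-11 / 1.25e-16
b = 5.67e-04 N*s/m


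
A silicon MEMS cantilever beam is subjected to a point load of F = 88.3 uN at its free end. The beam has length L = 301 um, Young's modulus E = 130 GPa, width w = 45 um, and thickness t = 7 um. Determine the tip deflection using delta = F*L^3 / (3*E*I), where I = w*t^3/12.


Step 1: Calculate the second moment of area.
I = w * t^3 / 12 = 45 * 7^3 / 12 = 1286.25 um^4
Step 2: Convert E to consistent units (1 GPa = 1000 uN/um^2).
E = 130 GPa = 130000 uN/um^2
Step 3: Calculate tip deflection.
delta = F * L^3 / (3 * E * I)
delta = 88.3 * 301^3 / (3 * 130000 * 1286.25)
delta = 4.8003 um


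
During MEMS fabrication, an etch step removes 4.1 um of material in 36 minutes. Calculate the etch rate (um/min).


Step 1: Etch rate = depth / time
Step 2: rate = 4.1 / 36
rate = 0.114 um/min


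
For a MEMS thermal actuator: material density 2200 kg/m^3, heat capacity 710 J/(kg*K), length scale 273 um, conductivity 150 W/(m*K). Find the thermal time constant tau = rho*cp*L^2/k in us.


Step 1: Convert L to m: L = 273e-6 m
Step 2: L^2 = (273e-6)^2 = 7.4529e-08 m^2
Step 3: tau = 2200 * 710 * 7.4529e-08 / 150 = 7.7609532e-04 s
Step 4: Convert to microseconds (multiply by 1e6).
tau = 776.095 us


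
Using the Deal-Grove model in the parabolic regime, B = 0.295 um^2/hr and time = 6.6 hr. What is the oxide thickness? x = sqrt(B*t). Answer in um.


Step 1: Compute B*t = 0.295 * 6.6 = 1.947
Step 2: x = sqrt(1.947)
x = 1.395 um


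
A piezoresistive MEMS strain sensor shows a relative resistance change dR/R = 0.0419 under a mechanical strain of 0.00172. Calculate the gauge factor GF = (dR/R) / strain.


Step 1: Identify values.
dR/R = 0.0419, strain = 0.00172
Step 2: GF = (dR/R) / strain = 0.0419 / 0.00172
GF = 24.4


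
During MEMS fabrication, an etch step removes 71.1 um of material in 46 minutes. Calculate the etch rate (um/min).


Step 1: Etch rate = depth / time
Step 2: rate = 71.1 / 46
rate = 1.546 um/min


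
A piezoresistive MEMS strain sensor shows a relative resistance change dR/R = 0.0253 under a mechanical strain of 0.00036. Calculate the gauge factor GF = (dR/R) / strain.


Step 1: Identify values.
dR/R = 0.0253, strain = 0.00036
Step 2: GF = (dR/R) / strain = 0.0253 / 0.00036
GF = 70.3


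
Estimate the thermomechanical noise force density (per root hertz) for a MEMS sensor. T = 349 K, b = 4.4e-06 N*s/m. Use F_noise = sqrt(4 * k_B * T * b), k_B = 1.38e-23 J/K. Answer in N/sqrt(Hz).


Step 1: Compute 4 * k_B * T * b
= 4 * 1.38e-23 * 349 * 4.4e-06
= 8.4765e-26 N^2/Hz
Step 2: F_noise = sqrt(8.4765e-26)
F_noise = 2.91e-13 N/sqrt(Hz)


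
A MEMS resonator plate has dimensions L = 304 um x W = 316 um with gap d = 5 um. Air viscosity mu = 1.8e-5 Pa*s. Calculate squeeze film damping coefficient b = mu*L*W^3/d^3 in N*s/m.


Step 1: Convert to SI.
L = 304e-6 m, W = 316e-6 m, d = 5e-6 m
Step 2: W^3 = (316e-6)^3 = 3.16e-11 m^3
Step 3: d^3 = (5e-6)^3 = 1.25e-16 m^3
Step 4: b = 1.8e-5 * 304e-6 * 3.16e-11 / 1.25e-16
b = 1.38e-03 N*s/m


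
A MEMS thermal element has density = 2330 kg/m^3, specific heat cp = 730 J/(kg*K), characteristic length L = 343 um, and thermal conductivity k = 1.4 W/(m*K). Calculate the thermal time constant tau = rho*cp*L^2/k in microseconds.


Step 1: Convert L to m: L = 343e-6 m
Step 2: L^2 = (343e-6)^2 = 1.17649e-07 m^2
Step 3: tau = 2330 * 730 * 1.17649e-07 / 1.4 = 1.429351315e-01 s
Step 4: Convert to microseconds (multiply by 1e6).
tau = 142935.132 us


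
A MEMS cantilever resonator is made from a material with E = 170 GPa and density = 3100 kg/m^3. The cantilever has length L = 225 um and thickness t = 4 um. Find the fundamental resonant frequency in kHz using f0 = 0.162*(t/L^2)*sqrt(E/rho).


Step 1: Convert units to SI.
t_SI = 4e-6 m, L_SI = 225e-6 m
Step 2: Calculate sqrt(E/rho).
sqrt(170e9 / 3100) = 7405.32 m/s
Step 3: Compute f0.
f0 = 0.162 * 4e-6 / (225e-6)^2 * 7405.32 = 94788.1 Hz = 94.79 kHz


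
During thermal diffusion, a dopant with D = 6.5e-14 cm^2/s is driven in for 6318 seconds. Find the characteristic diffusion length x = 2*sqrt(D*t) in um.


Step 1: Compute D*t = 6.5e-14 * 6318 = 4.1067e-10 cm^2
Step 2: sqrt(D*t) = 2.0265e-05 cm
Step 3: x = 2 * 2.0265e-05 cm = 4.053e-05 cm
Step 4: Convert to um (1 cm = 1e4 um): x = 0.405 um


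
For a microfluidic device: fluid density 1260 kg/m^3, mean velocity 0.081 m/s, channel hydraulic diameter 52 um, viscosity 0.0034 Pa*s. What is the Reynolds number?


Step 1: Convert Dh to meters: Dh = 52e-6 m
Step 2: Re = rho * v * Dh / mu
Re = 1260 * 0.081 * 52e-6 / 0.0034
Re = 1.561


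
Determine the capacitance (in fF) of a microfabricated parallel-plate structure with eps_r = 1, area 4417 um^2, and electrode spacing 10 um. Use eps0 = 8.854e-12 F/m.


Step 1: Convert area to m^2: A = 4417e-12 m^2
Step 2: Convert gap to m: d = 10e-6 m
Step 3: C = eps0 * eps_r * A / d
C = 8.854e-12 * 1 * 4417e-12 / 10e-6
Step 4: Convert to fF (multiply by 1e15).
C = 3.91 fF


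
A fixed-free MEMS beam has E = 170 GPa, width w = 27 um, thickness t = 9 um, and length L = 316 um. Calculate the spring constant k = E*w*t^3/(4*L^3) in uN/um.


Step 1: Convert E to consistent units (1 GPa = 1000 uN/um^2).
E = 170 GPa = 170000 uN/um^2
Step 2: Compute t^3 = 9^3 = 729
Step 3: Compute L^3 = 316^3 = 31554496
Step 4: k = 170000 * 27 * 729 / (4 * 31554496)
k = 26.5106 uN/um


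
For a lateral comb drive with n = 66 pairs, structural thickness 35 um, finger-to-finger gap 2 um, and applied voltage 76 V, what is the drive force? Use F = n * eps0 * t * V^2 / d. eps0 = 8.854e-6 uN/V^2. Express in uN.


Step 1: Parameters: n=66, eps0=8.854e-6 uN/V^2, t=35 um, V=76 V, d=2 um
Step 2: V^2 = 5776
Step 3: F = 66 * 8.854e-6 * 35 * 5776 / 2
F = 59.068 uN


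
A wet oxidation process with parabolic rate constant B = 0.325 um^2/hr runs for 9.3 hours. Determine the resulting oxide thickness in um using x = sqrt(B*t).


Step 1: Compute B*t = 0.325 * 9.3 = 3.0225
Step 2: x = sqrt(3.0225)
x = 1.739 um


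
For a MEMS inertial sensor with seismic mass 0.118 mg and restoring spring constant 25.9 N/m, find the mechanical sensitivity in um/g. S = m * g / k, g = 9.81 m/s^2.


Step 1: Convert mass: m = 0.118 mg = 1.18e-07 kg
Step 2: S = m * g / k = 1.18e-07 * 9.81 / 25.9
Step 3: S = 4.47e-08 m/g
Step 4: Convert to um/g: S = 0.045 um/g


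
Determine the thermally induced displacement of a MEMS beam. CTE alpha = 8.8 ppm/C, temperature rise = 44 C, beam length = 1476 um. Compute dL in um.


Step 1: Convert CTE: alpha = 8.8 ppm/C = 8.8e-6 /C
Step 2: dL = 8.8e-6 * 44 * 1476
dL = 0.5715 um


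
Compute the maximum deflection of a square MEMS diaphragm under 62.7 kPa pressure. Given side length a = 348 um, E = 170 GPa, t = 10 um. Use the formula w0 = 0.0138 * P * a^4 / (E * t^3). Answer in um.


Step 1: Convert pressure to compatible units (E is in GPa, so P in GPa).
P = 62.7 kPa = 62.7e-6 GPa
Step 2: Compute numerator: 0.0138 * P * a^4.
a^4 = 348^4 = 14666178816
numerator = 0.0138 * 62.7e-6 * 14666178816 = 1.269e+04
Step 3: Compute denominator: E * t^3 = 170 * 10^3 = 170000
Step 4: w0 = numerator / denominator = 1.269e+04 / 170000 = 0.0746 um


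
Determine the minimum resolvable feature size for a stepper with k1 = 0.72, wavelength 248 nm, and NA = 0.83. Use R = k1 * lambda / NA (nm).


Step 1: Identify values: k1 = 0.72, lambda = 248 nm, NA = 0.83
Step 2: R = k1 * lambda / NA
R = 0.72 * 248 / 0.83
R = 215.1 nm


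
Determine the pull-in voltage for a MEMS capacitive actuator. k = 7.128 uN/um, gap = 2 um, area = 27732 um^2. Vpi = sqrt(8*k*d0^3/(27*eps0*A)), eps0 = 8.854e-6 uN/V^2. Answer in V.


Step 1: Compute numerator: 8 * k * d0^3 = 8 * 7.128 * 2^3 = 456.192
Step 2: Compute denominator: 27 * eps0 * A = 27 * 8.854e-6 * 27732 = 6.629556
Step 3: Vpi = sqrt(456.192 / 6.629556)
Vpi = 8.3 V


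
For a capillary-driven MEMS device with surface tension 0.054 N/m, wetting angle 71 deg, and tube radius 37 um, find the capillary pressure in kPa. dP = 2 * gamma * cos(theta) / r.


Step 1: cos(71 deg) = 0.3256
Step 2: Convert r to m: r = 37e-6 m
Step 3: dP = 2 * 0.054 * 0.3256 / 37e-6 = 950.4 Pa
Step 4: Convert Pa to kPa (divide by 1000).
dP = 0.95 kPa


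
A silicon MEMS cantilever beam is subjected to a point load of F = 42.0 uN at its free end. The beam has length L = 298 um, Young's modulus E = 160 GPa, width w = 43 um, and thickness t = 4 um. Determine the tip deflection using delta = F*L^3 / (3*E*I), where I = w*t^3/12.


Step 1: Calculate the second moment of area.
I = w * t^3 / 12 = 43 * 4^3 / 12 = 229.3333 um^4
Step 2: Convert E to consistent units (1 GPa = 1000 uN/um^2).
E = 160 GPa = 160000 uN/um^2
Step 3: Calculate tip deflection.
delta = F * L^3 / (3 * E * I)
delta = 42.0 * 298^3 / (3 * 160000 * 229.3333)
delta = 10.0969 um


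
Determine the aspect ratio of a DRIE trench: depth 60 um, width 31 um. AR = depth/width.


Step 1: AR = depth / width
Step 2: AR = 60 / 31
AR = 1.9


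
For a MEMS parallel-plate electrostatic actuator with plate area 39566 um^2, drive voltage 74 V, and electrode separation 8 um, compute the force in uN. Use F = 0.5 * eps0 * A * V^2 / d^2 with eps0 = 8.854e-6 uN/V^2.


Step 1: Identify parameters.
eps0 = 8.854e-6 uN/V^2, A = 39566 um^2, V = 74 V, d = 8 um
Step 2: Compute V^2 = 74^2 = 5476
Step 3: Compute d^2 = 8^2 = 64
Step 4: F = 0.5 * 8.854e-6 * 39566 * 5476 / 64
F = 14.987 uN


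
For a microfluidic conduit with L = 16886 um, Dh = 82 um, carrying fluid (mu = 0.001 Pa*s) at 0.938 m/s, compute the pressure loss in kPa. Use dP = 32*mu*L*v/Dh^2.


Step 1: Convert to SI: L = 16886e-6 m, Dh = 82e-6 m
Step 2: dP = 32 * 0.001 * 16886e-6 * 0.938 / (82e-6)^2
Step 3: dP = 75379.26 Pa
Step 4: Convert to kPa: dP = 75.38 kPa


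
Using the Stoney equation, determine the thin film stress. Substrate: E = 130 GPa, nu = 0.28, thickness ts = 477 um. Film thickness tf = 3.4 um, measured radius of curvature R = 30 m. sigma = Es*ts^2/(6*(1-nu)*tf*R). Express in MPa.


Step 1: Compute numerator: Es * ts^2 = 130 * 477^2 = 29578770 (GPa*um^2)
Step 2: Compute denominator (R in um): 6*(1-nu)*tf*R = 6*0.72*3.4*30e6 = 440640000.0 (um^2)
Step 3: sigma (GPa) = 29578770 / 440640000.0 = 6.7127e-02 GPa
Step 4: Convert to MPa (x1000): sigma = 67.1 MPa


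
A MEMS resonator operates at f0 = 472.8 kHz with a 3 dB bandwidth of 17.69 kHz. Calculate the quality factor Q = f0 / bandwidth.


Step 1: Q = f0 / bandwidth
Step 2: Q = 472.8 / 17.69
Q = 26.7


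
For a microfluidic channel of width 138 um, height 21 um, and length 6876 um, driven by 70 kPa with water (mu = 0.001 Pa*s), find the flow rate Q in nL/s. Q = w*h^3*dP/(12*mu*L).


Step 1: Convert all dimensions to SI (meters).
w = 138e-6 m, h = 21e-6 m, L = 6876e-6 m, dP = 70e3 Pa
Step 2: Q = w * h^3 * dP / (12 * mu * L)
Q = 138e-6 * (21e-6)^3 * 70e3 / (12 * 0.001 * 6876e-6) = 1.0842212e-09 m^3/s
Step 3: Convert Q from m^3/s to nL/s (1 m^3 = 1e12 nL, so multiply by 1e12).
Q = 1084.221 nL/s


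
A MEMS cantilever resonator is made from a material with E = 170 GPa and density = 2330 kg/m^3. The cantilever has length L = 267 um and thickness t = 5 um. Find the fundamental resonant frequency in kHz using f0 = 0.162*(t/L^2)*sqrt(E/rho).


Step 1: Convert units to SI.
t_SI = 5e-6 m, L_SI = 267e-6 m
Step 2: Calculate sqrt(E/rho).
sqrt(170e9 / 2330) = 8541.74 m/s
Step 3: Compute f0.
f0 = 0.162 * 5e-6 / (267e-6)^2 * 8541.74 = 97053.0 Hz = 97.05 kHz


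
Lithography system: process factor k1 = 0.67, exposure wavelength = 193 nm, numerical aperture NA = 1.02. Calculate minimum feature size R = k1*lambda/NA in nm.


Step 1: Identify values: k1 = 0.67, lambda = 193 nm, NA = 1.02
Step 2: R = k1 * lambda / NA
R = 0.67 * 193 / 1.02
R = 126.8 nm


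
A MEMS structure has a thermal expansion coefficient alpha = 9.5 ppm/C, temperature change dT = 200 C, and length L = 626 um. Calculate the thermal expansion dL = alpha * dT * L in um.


Step 1: Convert CTE: alpha = 9.5 ppm/C = 9.5e-6 /C
Step 2: dL = 9.5e-6 * 200 * 626
dL = 1.1894 um


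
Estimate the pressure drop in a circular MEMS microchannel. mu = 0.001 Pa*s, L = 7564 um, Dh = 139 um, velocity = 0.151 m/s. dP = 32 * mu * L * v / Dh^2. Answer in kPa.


Step 1: Convert to SI: L = 7564e-6 m, Dh = 139e-6 m
Step 2: dP = 32 * 0.001 * 7564e-6 * 0.151 / (139e-6)^2
Step 3: dP = 1891.69 Pa
Step 4: Convert to kPa: dP = 1.89 kPa


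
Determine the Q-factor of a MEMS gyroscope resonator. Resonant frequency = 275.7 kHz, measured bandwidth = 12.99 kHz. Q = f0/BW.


Step 1: Q = f0 / bandwidth
Step 2: Q = 275.7 / 12.99
Q = 21.2


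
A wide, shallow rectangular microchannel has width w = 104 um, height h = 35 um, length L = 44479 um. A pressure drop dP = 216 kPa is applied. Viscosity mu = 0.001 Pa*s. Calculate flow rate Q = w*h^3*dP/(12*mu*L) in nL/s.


Step 1: Convert all dimensions to SI (meters).
w = 104e-6 m, h = 35e-6 m, L = 44479e-6 m, dP = 216e3 Pa
Step 2: Q = w * h^3 * dP / (12 * mu * L)
Q = 104e-6 * (35e-6)^3 * 216e3 / (12 * 0.001 * 44479e-6) = 1.80449201e-09 m^3/s
Step 3: Convert Q from m^3/s to nL/s (1 m^3 = 1e12 nL, so multiply by 1e12).
Q = 1804.492 nL/s


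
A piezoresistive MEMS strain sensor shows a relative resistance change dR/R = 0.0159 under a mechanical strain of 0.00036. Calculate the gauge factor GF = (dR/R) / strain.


Step 1: Identify values.
dR/R = 0.0159, strain = 0.00036
Step 2: GF = (dR/R) / strain = 0.0159 / 0.00036
GF = 44.2


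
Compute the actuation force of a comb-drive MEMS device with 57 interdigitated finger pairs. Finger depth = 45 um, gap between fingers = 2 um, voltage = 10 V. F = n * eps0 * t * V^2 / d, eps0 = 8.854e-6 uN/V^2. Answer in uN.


Step 1: Parameters: n=57, eps0=8.854e-6 uN/V^2, t=45 um, V=10 V, d=2 um
Step 2: V^2 = 100
Step 3: F = 57 * 8.854e-6 * 45 * 100 / 2
F = 1.136 uN


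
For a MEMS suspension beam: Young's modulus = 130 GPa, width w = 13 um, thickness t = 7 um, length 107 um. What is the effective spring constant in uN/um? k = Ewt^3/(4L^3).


Step 1: Convert E to consistent units (1 GPa = 1000 uN/um^2).
E = 130 GPa = 130000 uN/um^2
Step 2: Compute t^3 = 7^3 = 343
Step 3: Compute L^3 = 107^3 = 1225043
Step 4: k = 130000 * 13 * 343 / (4 * 1225043)
k = 118.2958 uN/um


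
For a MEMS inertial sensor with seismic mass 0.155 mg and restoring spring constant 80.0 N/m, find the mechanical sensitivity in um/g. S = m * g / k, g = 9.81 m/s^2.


Step 1: Convert mass: m = 0.155 mg = 1.55e-07 kg
Step 2: S = m * g / k = 1.55e-07 * 9.81 / 80.0
Step 3: S = 1.90e-08 m/g
Step 4: Convert to um/g: S = 0.019 um/g


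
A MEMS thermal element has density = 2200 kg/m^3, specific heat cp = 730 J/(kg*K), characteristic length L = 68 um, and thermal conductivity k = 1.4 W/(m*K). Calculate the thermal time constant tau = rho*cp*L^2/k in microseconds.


Step 1: Convert L to m: L = 68e-6 m
Step 2: L^2 = (68e-6)^2 = 4.624e-09 m^2
Step 3: tau = 2200 * 730 * 4.624e-09 / 1.4 = 5.30438857e-03 s
Step 4: Convert to microseconds (multiply by 1e6).
tau = 5304.389 us


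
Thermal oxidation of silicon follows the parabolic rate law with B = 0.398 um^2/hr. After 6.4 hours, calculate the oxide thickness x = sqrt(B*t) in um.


Step 1: Compute B*t = 0.398 * 6.4 = 2.5472
Step 2: x = sqrt(2.5472)
x = 1.596 um


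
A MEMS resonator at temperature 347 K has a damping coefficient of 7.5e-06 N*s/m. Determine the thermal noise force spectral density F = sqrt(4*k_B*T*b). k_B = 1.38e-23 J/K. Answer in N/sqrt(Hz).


Step 1: Compute 4 * k_B * T * b
= 4 * 1.38e-23 * 347 * 7.5e-06
= 1.4366e-25 N^2/Hz
Step 2: F_noise = sqrt(1.4366e-25)
F_noise = 3.79e-13 N/sqrt(Hz)


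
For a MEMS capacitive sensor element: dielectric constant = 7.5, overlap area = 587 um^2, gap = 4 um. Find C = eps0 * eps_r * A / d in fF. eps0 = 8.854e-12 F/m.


Step 1: Convert area to m^2: A = 587e-12 m^2
Step 2: Convert gap to m: d = 4e-6 m
Step 3: C = eps0 * eps_r * A / d
C = 8.854e-12 * 7.5 * 587e-12 / 4e-6
Step 4: Convert to fF (multiply by 1e15).
C = 9.74 fF


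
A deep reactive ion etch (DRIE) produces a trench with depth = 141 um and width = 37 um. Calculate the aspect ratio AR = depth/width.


Step 1: AR = depth / width
Step 2: AR = 141 / 37
AR = 3.8


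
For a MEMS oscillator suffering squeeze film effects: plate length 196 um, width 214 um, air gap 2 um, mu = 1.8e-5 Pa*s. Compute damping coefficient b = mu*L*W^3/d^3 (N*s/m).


Step 1: Convert to SI.
L = 196e-6 m, W = 214e-6 m, d = 2e-6 m
Step 2: W^3 = (214e-6)^3 = 9.80e-12 m^3
Step 3: d^3 = (2e-6)^3 = 8.00e-18 m^3
Step 4: b = 1.8e-5 * 196e-6 * 9.80e-12 / 8.00e-18
b = 4.32e-03 N*s/m


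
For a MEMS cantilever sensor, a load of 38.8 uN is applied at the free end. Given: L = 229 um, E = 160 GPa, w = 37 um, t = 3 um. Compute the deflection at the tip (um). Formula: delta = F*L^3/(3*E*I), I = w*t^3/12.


Step 1: Calculate the second moment of area.
I = w * t^3 / 12 = 37 * 3^3 / 12 = 83.25 um^4
Step 2: Convert E to consistent units (1 GPa = 1000 uN/um^2).
E = 160 GPa = 160000 uN/um^2
Step 3: Calculate tip deflection.
delta = F * L^3 / (3 * E * I)
delta = 38.8 * 229^3 / (3 * 160000 * 83.25)
delta = 11.6604 um


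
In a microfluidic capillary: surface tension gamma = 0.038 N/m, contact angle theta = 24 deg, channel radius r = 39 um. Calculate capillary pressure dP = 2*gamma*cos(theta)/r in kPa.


Step 1: cos(24 deg) = 0.9135
Step 2: Convert r to m: r = 39e-6 m
Step 3: dP = 2 * 0.038 * 0.9135 / 39e-6 = 1780.2 Pa
Step 4: Convert Pa to kPa (divide by 1000).
dP = 1.78 kPa


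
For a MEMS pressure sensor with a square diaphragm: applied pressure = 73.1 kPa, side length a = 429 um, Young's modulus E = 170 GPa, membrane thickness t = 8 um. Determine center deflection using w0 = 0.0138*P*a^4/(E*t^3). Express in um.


Step 1: Convert pressure to compatible units (E is in GPa, so P in GPa).
P = 73.1 kPa = 73.1e-6 GPa
Step 2: Compute numerator: 0.0138 * P * a^4.
a^4 = 429^4 = 33871089681
numerator = 0.0138 * 73.1e-6 * 33871089681 = 3.41685e+04
Step 3: Compute denominator: E * t^3 = 170 * 8^3 = 87040
Step 4: w0 = numerator / denominator = 3.41685e+04 / 87040 = 0.3926 um


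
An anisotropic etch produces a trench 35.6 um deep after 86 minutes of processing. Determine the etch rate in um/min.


Step 1: Etch rate = depth / time
Step 2: rate = 35.6 / 86
rate = 0.414 um/min


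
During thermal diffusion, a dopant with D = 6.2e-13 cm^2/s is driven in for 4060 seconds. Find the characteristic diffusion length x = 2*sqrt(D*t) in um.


Step 1: Compute D*t = 6.2e-13 * 4060 = 2.5172e-09 cm^2
Step 2: sqrt(D*t) = 5.01717e-05 cm
Step 3: x = 2 * 5.01717e-05 cm = 1.003434e-04 cm
Step 4: Convert to um (1 cm = 1e4 um): x = 1.003 um


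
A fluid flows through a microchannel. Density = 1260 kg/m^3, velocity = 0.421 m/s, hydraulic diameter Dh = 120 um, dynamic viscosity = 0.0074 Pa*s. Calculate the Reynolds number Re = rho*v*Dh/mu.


Step 1: Convert Dh to meters: Dh = 120e-6 m
Step 2: Re = rho * v * Dh / mu
Re = 1260 * 0.421 * 120e-6 / 0.0074
Re = 8.602


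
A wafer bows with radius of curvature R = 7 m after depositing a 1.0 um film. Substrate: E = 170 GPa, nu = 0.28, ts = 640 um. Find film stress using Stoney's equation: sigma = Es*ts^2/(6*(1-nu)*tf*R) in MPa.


Step 1: Compute numerator: Es * ts^2 = 170 * 640^2 = 69632000 (GPa*um^2)
Step 2: Compute denominator (R in um): 6*(1-nu)*tf*R = 6*0.72*1.0*7e6 = 30240000.0 (um^2)
Step 3: sigma (GPa) = 69632000 / 30240000.0 = 2.302646e+00 GPa
Step 4: Convert to MPa (x1000): sigma = 2302.6 MPa


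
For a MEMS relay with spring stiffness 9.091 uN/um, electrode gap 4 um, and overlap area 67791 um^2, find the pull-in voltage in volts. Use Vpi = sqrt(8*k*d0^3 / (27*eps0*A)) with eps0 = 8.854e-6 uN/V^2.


Step 1: Compute numerator: 8 * k * d0^3 = 8 * 9.091 * 4^3 = 4654.592
Step 2: Compute denominator: 27 * eps0 * A = 27 * 8.854e-6 * 67791 = 16.205981
Step 3: Vpi = sqrt(4654.592 / 16.205981)
Vpi = 16.95 V


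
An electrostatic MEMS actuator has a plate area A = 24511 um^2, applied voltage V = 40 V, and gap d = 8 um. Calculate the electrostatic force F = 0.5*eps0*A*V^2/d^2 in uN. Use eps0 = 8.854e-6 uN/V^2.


Step 1: Identify parameters.
eps0 = 8.854e-6 uN/V^2, A = 24511 um^2, V = 40 V, d = 8 um
Step 2: Compute V^2 = 40^2 = 1600
Step 3: Compute d^2 = 8^2 = 64
Step 4: F = 0.5 * 8.854e-6 * 24511 * 1600 / 64
F = 2.713 uN


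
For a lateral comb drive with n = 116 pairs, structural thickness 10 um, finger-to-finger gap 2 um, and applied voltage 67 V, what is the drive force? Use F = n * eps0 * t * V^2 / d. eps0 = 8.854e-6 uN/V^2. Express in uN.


Step 1: Parameters: n=116, eps0=8.854e-6 uN/V^2, t=10 um, V=67 V, d=2 um
Step 2: V^2 = 4489
Step 3: F = 116 * 8.854e-6 * 10 * 4489 / 2
F = 23.052 uN


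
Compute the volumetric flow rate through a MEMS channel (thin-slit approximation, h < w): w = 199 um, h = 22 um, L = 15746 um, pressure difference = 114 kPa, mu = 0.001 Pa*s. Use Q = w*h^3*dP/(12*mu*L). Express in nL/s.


Step 1: Convert all dimensions to SI (meters).
w = 199e-6 m, h = 22e-6 m, L = 15746e-6 m, dP = 114e3 Pa
Step 2: Q = w * h^3 * dP / (12 * mu * L)
Q = 199e-6 * (22e-6)^3 * 114e3 / (12 * 0.001 * 15746e-6) = 1.27842271e-09 m^3/s
Step 3: Convert Q from m^3/s to nL/s (1 m^3 = 1e12 nL, so multiply by 1e12).
Q = 1278.423 nL/s


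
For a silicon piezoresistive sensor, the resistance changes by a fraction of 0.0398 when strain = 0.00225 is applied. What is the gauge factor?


Step 1: Identify values.
dR/R = 0.0398, strain = 0.00225
Step 2: GF = (dR/R) / strain = 0.0398 / 0.00225
GF = 17.7


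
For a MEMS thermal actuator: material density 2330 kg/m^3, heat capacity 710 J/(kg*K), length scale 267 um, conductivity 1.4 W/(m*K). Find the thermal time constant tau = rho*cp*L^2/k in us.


Step 1: Convert L to m: L = 267e-6 m
Step 2: L^2 = (267e-6)^2 = 7.1289e-08 m^2
Step 3: tau = 2330 * 710 * 7.1289e-08 / 1.4 = 8.423813764e-02 s
Step 4: Convert to microseconds (multiply by 1e6).
tau = 84238.138 us


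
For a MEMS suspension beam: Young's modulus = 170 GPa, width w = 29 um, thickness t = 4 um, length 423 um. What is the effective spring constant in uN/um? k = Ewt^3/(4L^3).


Step 1: Convert E to consistent units (1 GPa = 1000 uN/um^2).
E = 170 GPa = 170000 uN/um^2
Step 2: Compute t^3 = 4^3 = 64
Step 3: Compute L^3 = 423^3 = 75686967
Step 4: k = 170000 * 29 * 64 / (4 * 75686967)
k = 1.0422 uN/um


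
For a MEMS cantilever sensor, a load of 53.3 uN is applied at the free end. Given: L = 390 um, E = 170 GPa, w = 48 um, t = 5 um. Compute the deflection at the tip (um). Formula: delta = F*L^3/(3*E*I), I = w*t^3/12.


Step 1: Calculate the second moment of area.
I = w * t^3 / 12 = 48 * 5^3 / 12 = 500.0 um^4
Step 2: Convert E to consistent units (1 GPa = 1000 uN/um^2).
E = 170 GPa = 170000 uN/um^2
Step 3: Calculate tip deflection.
delta = F * L^3 / (3 * E * I)
delta = 53.3 * 390^3 / (3 * 170000 * 500.0)
delta = 12.3988 um


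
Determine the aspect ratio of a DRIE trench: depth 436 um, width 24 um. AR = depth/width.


Step 1: AR = depth / width
Step 2: AR = 436 / 24
AR = 18.2


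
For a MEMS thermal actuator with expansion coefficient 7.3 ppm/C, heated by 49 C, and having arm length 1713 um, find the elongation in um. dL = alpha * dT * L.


Step 1: Convert CTE: alpha = 7.3 ppm/C = 7.3e-6 /C
Step 2: dL = 7.3e-6 * 49 * 1713
dL = 0.6127 um


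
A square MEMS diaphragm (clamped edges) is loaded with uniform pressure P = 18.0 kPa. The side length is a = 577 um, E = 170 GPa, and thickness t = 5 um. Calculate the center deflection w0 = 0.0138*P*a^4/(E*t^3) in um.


Step 1: Convert pressure to compatible units (E is in GPa, so P in GPa).
P = 18.0 kPa = 18.0e-6 GPa
Step 2: Compute numerator: 0.0138 * P * a^4.
a^4 = 577^4 = 110841719041
numerator = 0.0138 * 18.0e-6 * 110841719041 = 2.753308e+04
Step 3: Compute denominator: E * t^3 = 170 * 5^3 = 21250
Step 4: w0 = numerator / denominator = 2.753308e+04 / 21250 = 1.2957 um


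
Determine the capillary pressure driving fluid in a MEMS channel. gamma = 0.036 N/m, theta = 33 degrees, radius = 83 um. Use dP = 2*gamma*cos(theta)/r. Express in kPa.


Step 1: cos(33 deg) = 0.8387
Step 2: Convert r to m: r = 83e-6 m
Step 3: dP = 2 * 0.036 * 0.8387 / 83e-6 = 727.5 Pa
Step 4: Convert Pa to kPa (divide by 1000).
dP = 0.73 kPa


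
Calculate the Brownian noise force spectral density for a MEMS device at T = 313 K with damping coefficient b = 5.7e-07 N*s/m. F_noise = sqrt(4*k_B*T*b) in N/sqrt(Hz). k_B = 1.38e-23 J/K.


Step 1: Compute 4 * k_B * T * b
= 4 * 1.38e-23 * 313 * 5.7e-07
= 9.8482e-27 N^2/Hz
Step 2: F_noise = sqrt(9.8482e-27)
F_noise = 9.92e-14 N/sqrt(Hz)


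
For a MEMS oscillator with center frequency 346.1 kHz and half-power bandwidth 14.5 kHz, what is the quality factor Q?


Step 1: Q = f0 / bandwidth
Step 2: Q = 346.1 / 14.5
Q = 23.9


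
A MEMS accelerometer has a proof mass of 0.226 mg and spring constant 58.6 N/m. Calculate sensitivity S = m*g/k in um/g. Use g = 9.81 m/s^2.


Step 1: Convert mass: m = 0.226 mg = 2.26e-07 kg
Step 2: S = m * g / k = 2.26e-07 * 9.81 / 58.6
Step 3: S = 3.78e-08 m/g
Step 4: Convert to um/g: S = 0.038 um/g


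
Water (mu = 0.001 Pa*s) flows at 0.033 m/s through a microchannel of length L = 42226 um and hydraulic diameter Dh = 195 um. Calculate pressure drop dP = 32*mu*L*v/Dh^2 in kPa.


Step 1: Convert to SI: L = 42226e-6 m, Dh = 195e-6 m
Step 2: dP = 32 * 0.001 * 42226e-6 * 0.033 / (195e-6)^2
Step 3: dP = 1172.67 Pa
Step 4: Convert to kPa: dP = 1.17 kPa


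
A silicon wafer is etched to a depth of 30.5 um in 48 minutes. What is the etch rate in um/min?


Step 1: Etch rate = depth / time
Step 2: rate = 30.5 / 48
rate = 0.635 um/min


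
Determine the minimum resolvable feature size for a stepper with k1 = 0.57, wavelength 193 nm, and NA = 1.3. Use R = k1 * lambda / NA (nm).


Step 1: Identify values: k1 = 0.57, lambda = 193 nm, NA = 1.3
Step 2: R = k1 * lambda / NA
R = 0.57 * 193 / 1.3
R = 84.6 nm


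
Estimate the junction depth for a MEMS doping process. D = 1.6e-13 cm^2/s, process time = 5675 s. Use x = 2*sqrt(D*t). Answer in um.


Step 1: Compute D*t = 1.6e-13 * 5675 = 9.08e-10 cm^2
Step 2: sqrt(D*t) = 3.0133e-05 cm
Step 3: x = 2 * 3.0133e-05 cm = 6.0266e-05 cm
Step 4: Convert to um (1 cm = 1e4 um): x = 0.603 um


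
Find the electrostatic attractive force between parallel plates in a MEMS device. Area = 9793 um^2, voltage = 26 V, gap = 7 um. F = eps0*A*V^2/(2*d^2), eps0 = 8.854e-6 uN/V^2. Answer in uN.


Step 1: Identify parameters.
eps0 = 8.854e-6 uN/V^2, A = 9793 um^2, V = 26 V, d = 7 um
Step 2: Compute V^2 = 26^2 = 676
Step 3: Compute d^2 = 7^2 = 49
Step 4: F = 0.5 * 8.854e-6 * 9793 * 676 / 49
F = 0.598 uN


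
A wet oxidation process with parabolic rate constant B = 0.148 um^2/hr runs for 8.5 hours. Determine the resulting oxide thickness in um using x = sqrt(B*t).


Step 1: Compute B*t = 0.148 * 8.5 = 1.258
Step 2: x = sqrt(1.258)
x = 1.122 um


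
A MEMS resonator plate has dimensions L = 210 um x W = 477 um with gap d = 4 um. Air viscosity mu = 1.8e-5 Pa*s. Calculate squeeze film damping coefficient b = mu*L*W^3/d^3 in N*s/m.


Step 1: Convert to SI.
L = 210e-6 m, W = 477e-6 m, d = 4e-6 m
Step 2: W^3 = (477e-6)^3 = 1.09e-10 m^3
Step 3: d^3 = (4e-6)^3 = 6.40e-17 m^3
Step 4: b = 1.8e-5 * 210e-6 * 1.09e-10 / 6.40e-17
b = 6.41e-03 N*s/m


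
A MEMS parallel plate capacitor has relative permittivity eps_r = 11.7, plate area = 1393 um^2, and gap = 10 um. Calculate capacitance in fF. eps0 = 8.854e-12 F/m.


Step 1: Convert area to m^2: A = 1393e-12 m^2
Step 2: Convert gap to m: d = 10e-6 m
Step 3: C = eps0 * eps_r * A / d
C = 8.854e-12 * 11.7 * 1393e-12 / 10e-6
Step 4: Convert to fF (multiply by 1e15).
C = 14.43 fF


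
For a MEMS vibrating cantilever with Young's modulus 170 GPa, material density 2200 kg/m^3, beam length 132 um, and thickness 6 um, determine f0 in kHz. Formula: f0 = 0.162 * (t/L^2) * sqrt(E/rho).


Step 1: Convert units to SI.
t_SI = 6e-6 m, L_SI = 132e-6 m
Step 2: Calculate sqrt(E/rho).
sqrt(170e9 / 2200) = 8790.49 m/s
Step 3: Compute f0.
f0 = 0.162 * 6e-6 / (132e-6)^2 * 8790.49 = 490378.6 Hz = 490.38 kHz


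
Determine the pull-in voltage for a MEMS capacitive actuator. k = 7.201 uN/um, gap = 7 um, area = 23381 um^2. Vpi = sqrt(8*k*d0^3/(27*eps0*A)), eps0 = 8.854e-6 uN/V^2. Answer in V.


Step 1: Compute numerator: 8 * k * d0^3 = 8 * 7.201 * 7^3 = 19759.544
Step 2: Compute denominator: 27 * eps0 * A = 27 * 8.854e-6 * 23381 = 5.589415
Step 3: Vpi = sqrt(19759.544 / 5.589415)
Vpi = 59.46 V


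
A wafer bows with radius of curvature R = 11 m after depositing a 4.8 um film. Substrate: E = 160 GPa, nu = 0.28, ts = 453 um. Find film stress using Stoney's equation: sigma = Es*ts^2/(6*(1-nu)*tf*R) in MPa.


Step 1: Compute numerator: Es * ts^2 = 160 * 453^2 = 32833440 (GPa*um^2)
Step 2: Compute denominator (R in um): 6*(1-nu)*tf*R = 6*0.72*4.8*11e6 = 228096000.0 (um^2)
Step 3: sigma (GPa) = 32833440 / 228096000.0 = 1.43946e-01 GPa
Step 4: Convert to MPa (x1000): sigma = 143.9 MPa


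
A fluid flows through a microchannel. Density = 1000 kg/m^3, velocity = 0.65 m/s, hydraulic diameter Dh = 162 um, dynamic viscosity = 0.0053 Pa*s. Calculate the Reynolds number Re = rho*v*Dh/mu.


Step 1: Convert Dh to meters: Dh = 162e-6 m
Step 2: Re = rho * v * Dh / mu
Re = 1000 * 0.65 * 162e-6 / 0.0053
Re = 19.868


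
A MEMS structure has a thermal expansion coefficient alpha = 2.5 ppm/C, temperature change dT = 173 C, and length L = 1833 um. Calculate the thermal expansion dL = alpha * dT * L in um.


Step 1: Convert CTE: alpha = 2.5 ppm/C = 2.5e-6 /C
Step 2: dL = 2.5e-6 * 173 * 1833
dL = 0.7928 um


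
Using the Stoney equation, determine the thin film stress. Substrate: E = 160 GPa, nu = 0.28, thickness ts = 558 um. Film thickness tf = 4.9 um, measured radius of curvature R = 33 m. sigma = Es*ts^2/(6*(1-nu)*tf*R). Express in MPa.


Step 1: Compute numerator: Es * ts^2 = 160 * 558^2 = 49818240 (GPa*um^2)
Step 2: Compute denominator (R in um): 6*(1-nu)*tf*R = 6*0.72*4.9*33e6 = 698544000.0 (um^2)
Step 3: sigma (GPa) = 49818240 / 698544000.0 = 7.1317e-02 GPa
Step 4: Convert to MPa (x1000): sigma = 71.3 MPa


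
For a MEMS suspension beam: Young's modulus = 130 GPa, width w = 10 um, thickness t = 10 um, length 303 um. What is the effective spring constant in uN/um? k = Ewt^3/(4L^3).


Step 1: Convert E to consistent units (1 GPa = 1000 uN/um^2).
E = 130 GPa = 130000 uN/um^2
Step 2: Compute t^3 = 10^3 = 1000
Step 3: Compute L^3 = 303^3 = 27818127
Step 4: k = 130000 * 10 * 1000 / (4 * 27818127)
k = 11.683 uN/um


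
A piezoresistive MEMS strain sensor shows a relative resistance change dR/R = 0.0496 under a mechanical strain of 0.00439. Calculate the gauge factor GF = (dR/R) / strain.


Step 1: Identify values.
dR/R = 0.0496, strain = 0.00439
Step 2: GF = (dR/R) / strain = 0.0496 / 0.00439
GF = 11.3


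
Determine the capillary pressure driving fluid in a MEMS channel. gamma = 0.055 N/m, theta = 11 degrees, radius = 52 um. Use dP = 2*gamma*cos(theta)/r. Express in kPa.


Step 1: cos(11 deg) = 0.9816
Step 2: Convert r to m: r = 52e-6 m
Step 3: dP = 2 * 0.055 * 0.9816 / 52e-6 = 2076.5 Pa
Step 4: Convert Pa to kPa (divide by 1000).
dP = 2.08 kPa


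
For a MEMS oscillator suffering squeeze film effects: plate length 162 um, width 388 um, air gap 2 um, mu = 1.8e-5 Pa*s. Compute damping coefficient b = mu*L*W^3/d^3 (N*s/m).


Step 1: Convert to SI.
L = 162e-6 m, W = 388e-6 m, d = 2e-6 m
Step 2: W^3 = (388e-6)^3 = 5.84e-11 m^3
Step 3: d^3 = (2e-6)^3 = 8.00e-18 m^3
Step 4: b = 1.8e-5 * 162e-6 * 5.84e-11 / 8.00e-18
b = 2.13e-02 N*s/m
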